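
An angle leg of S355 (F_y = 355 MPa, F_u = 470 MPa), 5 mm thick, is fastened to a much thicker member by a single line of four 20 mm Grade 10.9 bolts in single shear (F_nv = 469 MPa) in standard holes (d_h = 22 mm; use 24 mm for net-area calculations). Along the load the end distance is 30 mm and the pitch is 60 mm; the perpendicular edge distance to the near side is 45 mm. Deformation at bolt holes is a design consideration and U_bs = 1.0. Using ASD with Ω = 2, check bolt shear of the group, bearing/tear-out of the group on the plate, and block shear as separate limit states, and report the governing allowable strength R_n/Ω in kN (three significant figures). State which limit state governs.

Bolt shear: A_b = π·20²/4 = 314.2 mm²; R_n = 469 × 314.2 × 4 × 1 / 1000 = 589.4 kN → 589.4 / 2 = 295 kN.
Bearing: edge l_c = 19, r_n = 53.58 kN; interior l_c = 38, r_n = 107.2 kN; R_n = 53.58 + 3·107.2 = 375.1 kN → 188 kN.
Block shear: A_gv = 1050, A_nv = 630, A_nt = 165 mm²; R_n = min(0.6F_uA_nv, 0.6F_yA_gv) + U_bs·F_u·A_nt = 255.2 kN → 128 kN.
Block shear governs: 128 kN.

128 kN (block shear governs)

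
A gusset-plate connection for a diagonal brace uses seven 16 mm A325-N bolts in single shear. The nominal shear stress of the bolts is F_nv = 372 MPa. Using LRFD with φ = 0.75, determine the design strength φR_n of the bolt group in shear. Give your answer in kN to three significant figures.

A_b = π × 16² / 4 = 201.1 mm².
R_n = F_nv · A_b · n · n_s = 372 × 201.1 × 7 × 1 / 1000 = 523.6 kN.
Design strength φR_n = 0.75 × 523.6 = 393 kN.

393 kN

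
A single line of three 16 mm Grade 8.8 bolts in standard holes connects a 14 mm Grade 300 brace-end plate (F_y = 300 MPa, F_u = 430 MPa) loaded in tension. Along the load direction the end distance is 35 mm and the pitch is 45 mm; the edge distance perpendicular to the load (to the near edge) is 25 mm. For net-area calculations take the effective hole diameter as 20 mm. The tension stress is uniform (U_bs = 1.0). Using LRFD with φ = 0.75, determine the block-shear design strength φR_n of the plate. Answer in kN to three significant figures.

Shear plane L_v = 35 + 2·45 = 125 mm; A_gv = 125 × 14 = 1750 mm².
A_nv = (125 − 2.5·20) × 14 = 1050 mm².
A_nt = (25 − 0.5·20) × 14 = 210 mm².
0.6 F_u A_nv = 270.9 kN; 0.6 F_y A_gv = 315 kN → shear rupture governs the shear term.
R_n = 270.9 + 1.0 × 430 × 210 / 1000 = 361.2 kN.
Design strength φR_n = 0.75 × 361.2 = 271 kN.

271 kN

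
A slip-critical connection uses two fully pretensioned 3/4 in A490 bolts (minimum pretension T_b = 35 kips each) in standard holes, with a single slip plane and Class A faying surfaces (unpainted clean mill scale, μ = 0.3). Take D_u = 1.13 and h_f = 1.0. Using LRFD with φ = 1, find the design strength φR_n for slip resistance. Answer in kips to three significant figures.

23.7 kips

R_n = μ · D_u · h_f · T_b · n_s · n_b = 0.3 × 1.13 × 1.0 × 35 × 1 × 2 = 23.73 kips.
Design strength φR_n = 1 × 23.73 = 23.7 kips.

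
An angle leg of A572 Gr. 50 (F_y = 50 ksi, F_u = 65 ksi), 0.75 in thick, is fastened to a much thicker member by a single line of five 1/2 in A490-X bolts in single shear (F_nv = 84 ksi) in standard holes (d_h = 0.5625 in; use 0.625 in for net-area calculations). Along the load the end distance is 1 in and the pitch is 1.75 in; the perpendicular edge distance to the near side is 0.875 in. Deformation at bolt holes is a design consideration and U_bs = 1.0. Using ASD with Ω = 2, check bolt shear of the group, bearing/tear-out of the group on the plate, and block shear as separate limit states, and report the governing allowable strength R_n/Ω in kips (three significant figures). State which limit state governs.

Bolt shear: A_b = π·0.5²/4 = 0.1963 in²; R_n = 84 × 0.1963 × 5 × 1 = 82.47 kips → 82.47 / 2 = 41.2 kips.
Bearing: edge l_c = 0.7188, r_n = 42.05 kips; interior l_c = 1.188, r_n = 58.5 kips; R_n = 42.05 + 4·58.5 = 276 kips → 138 kips.
Block shear: A_gv = 6, A_nv = 3.891, A_nt = 0.4219 in²; R_n = min(0.6F_uA_nv, 0.6F_yA_gv) + U_bs·F_u·A_nt = 179.2 kips → 89.6 kips.
Bolt shear governs: 41.2 kips.

41.2 kips (bolt shear governs)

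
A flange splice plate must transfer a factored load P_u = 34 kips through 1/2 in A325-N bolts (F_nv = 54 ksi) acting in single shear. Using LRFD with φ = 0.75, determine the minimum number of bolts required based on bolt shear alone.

A_b = π·0.5²/4 = 0.1963 in².
Per-bolt design strength φR_n = 0.75 × 54 × 0.1963 × 1 = 7.952 kips.
n ≥ 34 / 7.952 = 4.276 → use 5 bolts.

5 bolts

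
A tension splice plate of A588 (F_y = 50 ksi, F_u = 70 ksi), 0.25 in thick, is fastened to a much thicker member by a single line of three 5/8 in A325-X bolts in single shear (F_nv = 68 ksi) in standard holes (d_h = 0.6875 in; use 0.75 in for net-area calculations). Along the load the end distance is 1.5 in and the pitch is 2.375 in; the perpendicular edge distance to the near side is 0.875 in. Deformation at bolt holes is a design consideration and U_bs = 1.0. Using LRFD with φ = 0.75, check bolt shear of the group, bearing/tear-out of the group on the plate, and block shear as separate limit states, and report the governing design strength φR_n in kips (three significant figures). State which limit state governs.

41 kips (block shear governs)

Bolt shear: A_b = π·0.625²/4 = 0.3068 in²; R_n = 68 × 0.3068 × 3 × 1 = 62.59 kips → 0.75 × 62.59 = 46.9 kips.
Bearing: edge l_c = 1.156, r_n = 24.28 kips; interior l_c = 1.688, r_n = 26.25 kips; R_n = 24.28 + 2·26.25 = 76.78 kips → 57.6 kips.
Block shear: A_gv = 1.562, A_nv = 1.094, A_nt = 0.125 in²; R_n = min(0.6F_uA_nv, 0.6F_yA_gv) + U_bs·F_u·A_nt = 54.69 kips → 41 kips.
Block shear governs: 41 kips.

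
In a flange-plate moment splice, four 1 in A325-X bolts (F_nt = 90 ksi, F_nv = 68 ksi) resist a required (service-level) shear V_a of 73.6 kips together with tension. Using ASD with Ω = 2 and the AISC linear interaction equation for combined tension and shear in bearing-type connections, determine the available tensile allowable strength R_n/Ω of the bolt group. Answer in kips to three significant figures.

86.4 kips

A_b = π·1²/4 = 0.7854 in²; f_rv = 73.6 / (4 × 0.7854) = 23.43 ksi.
F'_nt = 1.3 F_nt − (Ω F_nt / F_nv) f_rv = 1.3·90 − (2·90/68)·23.43 = 54.99 ksi, capped at F_nt → F'_nt = 54.99 ksi.
R_n = F'_nt · A_b · n = 54.99 × 0.7854 × 4 = 172.7 kips.
Allowable strength R_n/Ω = 172.7 / 2 = 86.4 kips.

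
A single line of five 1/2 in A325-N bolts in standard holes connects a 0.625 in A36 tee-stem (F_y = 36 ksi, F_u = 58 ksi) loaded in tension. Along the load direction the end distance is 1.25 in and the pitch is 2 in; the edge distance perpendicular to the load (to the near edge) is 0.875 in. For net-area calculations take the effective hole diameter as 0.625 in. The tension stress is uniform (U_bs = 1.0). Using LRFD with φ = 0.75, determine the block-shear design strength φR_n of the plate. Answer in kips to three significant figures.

Shear plane L_v = 1.25 + 4·2 = 9.25 in; A_gv = 9.25 × 0.625 = 5.781 in².
A_nv = (9.25 − 4.5·0.625) × 0.625 = 4.023 in².
A_nt = (0.875 − 0.5·0.625) × 0.625 = 0.3516 in².
0.6 F_u A_nv = 140 kips; 0.6 F_y A_gv = 124.9 kips → shear yielding governs the shear term.
R_n = 124.9 + 1.0 × 58 × 0.3516 = 145.3 kips.
Design strength φR_n = 0.75 × 145.3 = 109 kips.

109 kips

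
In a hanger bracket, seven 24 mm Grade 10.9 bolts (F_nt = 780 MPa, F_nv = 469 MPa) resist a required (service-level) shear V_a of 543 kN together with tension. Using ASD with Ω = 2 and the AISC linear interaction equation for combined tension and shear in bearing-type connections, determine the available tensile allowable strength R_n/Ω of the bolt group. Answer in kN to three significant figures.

702 kN

A_b = π·24²/4 = 452.4 mm²; f_rv = 543 × 1000 / (7 × 452.4) = 171.5 MPa.
F'_nt = 1.3 F_nt − (Ω F_nt / F_nv) f_rv = 1.3·780 − (2·780/469)·171.5 = 443.7 MPa, capped at F_nt → F'_nt = 443.7 MPa.
R_n = F'_nt · A_b · n = 443.7 × 452.4 × 7 / 1000 = 1405 kN.
Allowable strength R_n/Ω = 1405 / 2 = 702 kN.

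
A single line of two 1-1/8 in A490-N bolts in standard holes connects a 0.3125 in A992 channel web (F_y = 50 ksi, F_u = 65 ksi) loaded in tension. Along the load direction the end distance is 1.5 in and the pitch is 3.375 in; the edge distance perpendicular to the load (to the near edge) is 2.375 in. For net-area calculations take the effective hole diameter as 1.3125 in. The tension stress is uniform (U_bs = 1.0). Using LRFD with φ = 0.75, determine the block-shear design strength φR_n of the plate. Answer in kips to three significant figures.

52.7 kips

Shear plane L_v = 1.5 + 1·3.375 = 4.875 in; A_gv = 4.875 × 0.3125 = 1.523 in².
A_nv = (4.875 − 1.5·1.3125) × 0.3125 = 0.9082 in².
A_nt = (2.375 − 0.5·1.3125) × 0.3125 = 0.5371 in².
0.6 F_u A_nv = 35.42 kips; 0.6 F_y A_gv = 45.7 kips → shear rupture governs the shear term.
R_n = 35.42 + 1.0 × 65 × 0.5371 = 70.33 kips.
Design strength φR_n = 0.75 × 70.33 = 52.7 kips.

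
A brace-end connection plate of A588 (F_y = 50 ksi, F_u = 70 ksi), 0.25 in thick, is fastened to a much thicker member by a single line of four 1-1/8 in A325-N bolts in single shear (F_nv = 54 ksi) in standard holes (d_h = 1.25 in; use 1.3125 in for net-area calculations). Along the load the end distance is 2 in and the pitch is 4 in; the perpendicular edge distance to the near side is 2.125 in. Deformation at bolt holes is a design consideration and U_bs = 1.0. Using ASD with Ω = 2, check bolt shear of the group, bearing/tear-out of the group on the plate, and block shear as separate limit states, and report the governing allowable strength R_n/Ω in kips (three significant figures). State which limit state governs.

62.2 kips (block shear governs)

Bolt shear: A_b = π·1.125²/4 = 0.994 in²; R_n = 54 × 0.994 × 4 × 1 = 214.7 kips → 214.7 / 2 = 107 kips.
Bearing: edge l_c = 1.375, r_n = 28.88 kips; interior l_c = 2.75, r_n = 47.25 kips; R_n = 28.88 + 3·47.25 = 170.6 kips → 85.3 kips.
Block shear: A_gv = 3.5, A_nv = 2.352, A_nt = 0.3672 in²; R_n = min(0.6F_uA_nv, 0.6F_yA_gv) + U_bs·F_u·A_nt = 124.5 kips → 62.2 kips.
Block shear governs: 62.2 kips.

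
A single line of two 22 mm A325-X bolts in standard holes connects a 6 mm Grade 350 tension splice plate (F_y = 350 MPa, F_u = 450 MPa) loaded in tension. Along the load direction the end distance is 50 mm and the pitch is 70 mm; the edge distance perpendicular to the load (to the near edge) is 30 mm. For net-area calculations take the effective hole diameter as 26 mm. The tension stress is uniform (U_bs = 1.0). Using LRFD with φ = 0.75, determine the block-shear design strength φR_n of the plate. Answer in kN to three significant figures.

133 kN

Shear plane L_v = 50 + 1·70 = 120 mm; A_gv = 120 × 6 = 720 mm².
A_nv = (120 − 1.5·26) × 6 = 486 mm².
A_nt = (30 − 0.5·26) × 6 = 102 mm².
0.6 F_u A_nv = 131.2 kN; 0.6 F_y A_gv = 151.2 kN → shear rupture governs the shear term.
R_n = 131.2 + 1.0 × 450 × 102 / 1000 = 177.1 kN.
Design strength φR_n = 0.75 × 177.1 = 133 kN.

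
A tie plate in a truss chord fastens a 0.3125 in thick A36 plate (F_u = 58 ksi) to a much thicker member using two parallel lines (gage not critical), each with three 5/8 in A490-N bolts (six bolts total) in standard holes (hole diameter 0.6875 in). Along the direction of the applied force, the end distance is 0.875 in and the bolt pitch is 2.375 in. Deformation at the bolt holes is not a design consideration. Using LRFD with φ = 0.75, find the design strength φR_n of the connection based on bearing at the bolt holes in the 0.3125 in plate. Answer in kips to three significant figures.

124 kips

Per bolt r_n = 1.5 l_c t F_u ≤ 3.0 d t F_u; upper limit = 3.0 × 0.625 × 0.3125 × 58 = 33.98 kips.
Edge bolt: l_c = 0.875 − 0.6875/2 = 0.5312 in → 1.5 × 0.5312 × 0.3125 × 58 = 14.44 → r_n = 14.44 kips.
Interior bolts: l_c = 2.375 − 0.6875 = 1.688 in → 1.5 × 1.688 × 0.3125 × 58 = 45.88 → r_n = 33.98 kips.
R_n = 2 × 14.44 + 4 × 33.98 = 164.8 kips.
Design strength φR_n = 0.75 × 164.8 = 124 kips.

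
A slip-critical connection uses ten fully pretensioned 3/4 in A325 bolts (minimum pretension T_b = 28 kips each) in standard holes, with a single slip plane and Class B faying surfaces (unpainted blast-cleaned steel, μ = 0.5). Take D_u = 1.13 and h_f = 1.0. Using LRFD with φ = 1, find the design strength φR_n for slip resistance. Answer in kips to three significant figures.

158 kips

R_n = μ · D_u · h_f · T_b · n_s · n_b = 0.5 × 1.13 × 1.0 × 28 × 1 × 10 = 158.2 kips.
Design strength φR_n = 1 × 158.2 = 158 kips.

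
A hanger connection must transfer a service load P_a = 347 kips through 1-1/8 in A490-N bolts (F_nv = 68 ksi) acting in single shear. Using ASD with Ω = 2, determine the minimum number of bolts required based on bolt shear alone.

11 bolts

A_b = π·1.125²/4 = 0.994 in².
Per-bolt allowable strength R_n/Ω = 68 × 0.994 × 1 / 2 = 33.8 kips.
n ≥ 347 / 33.8 = 10.27 → use 11 bolts.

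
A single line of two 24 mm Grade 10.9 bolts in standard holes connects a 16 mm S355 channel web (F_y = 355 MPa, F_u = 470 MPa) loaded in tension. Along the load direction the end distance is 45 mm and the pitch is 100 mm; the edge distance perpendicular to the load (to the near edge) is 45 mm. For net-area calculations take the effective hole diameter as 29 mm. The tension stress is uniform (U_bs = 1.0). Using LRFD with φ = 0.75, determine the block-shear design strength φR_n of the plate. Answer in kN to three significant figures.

Shear plane L_v = 45 + 1·100 = 145 mm; A_gv = 145 × 16 = 2320 mm².
A_nv = (145 − 1.5·29) × 16 = 1624 mm².
A_nt = (45 − 0.5·29) × 16 = 488 mm².
0.6 F_u A_nv = 458 kN; 0.6 F_y A_gv = 494.2 kN → shear rupture governs the shear term.
R_n = 458 + 1.0 × 470 × 488 / 1000 = 687.3 kN.
Design strength φR_n = 0.75 × 687.3 = 515 kN.

515 kN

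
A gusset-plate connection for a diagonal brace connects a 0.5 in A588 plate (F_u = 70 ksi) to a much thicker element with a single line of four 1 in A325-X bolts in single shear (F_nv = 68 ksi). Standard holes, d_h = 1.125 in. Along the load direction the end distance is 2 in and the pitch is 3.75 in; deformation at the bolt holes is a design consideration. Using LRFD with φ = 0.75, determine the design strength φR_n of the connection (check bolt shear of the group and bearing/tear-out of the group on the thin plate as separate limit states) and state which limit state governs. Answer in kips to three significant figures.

Bolt shear: A_b = π·1²/4 = 0.7854 in²; R_n = 68 × 0.7854 × 4 × 1 = 213.6 kips → 0.75 × 213.6 = 160 kips.
Bearing (1.2 l_c t F_u ≤ 2.4 d t F_u): upper limit = 2.4·1·0.5·70 = 84 kips.
  Edge l_c = 2 − 1.125/2 = 1.438 → r_n = 60.37 kips; interior l_c = 3.75 − 1.125 = 2.625 → r_n = 84 kips.
  R_n,bearing = 1·60.37 + 3·84 = 312.4 kips → 0.75 × 312.4 = 234 kips.
Bolt shear governs: 160 kips.

160 kips (bolt shear governs)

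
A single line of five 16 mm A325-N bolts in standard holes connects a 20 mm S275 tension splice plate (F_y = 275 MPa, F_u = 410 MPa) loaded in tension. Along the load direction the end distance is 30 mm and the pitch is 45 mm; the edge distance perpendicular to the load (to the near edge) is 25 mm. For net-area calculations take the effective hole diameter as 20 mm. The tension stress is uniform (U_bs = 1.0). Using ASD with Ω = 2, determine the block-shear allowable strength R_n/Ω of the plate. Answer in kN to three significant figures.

357 kN

Shear plane L_v = 30 + 4·45 = 210 mm; A_gv = 210 × 20 = 4200 mm².
A_nv = (210 − 4.5·20) × 20 = 2400 mm².
A_nt = (25 − 0.5·20) × 20 = 300 mm².
0.6 F_u A_nv = 590.4 kN; 0.6 F_y A_gv = 693 kN → shear rupture governs the shear term.
R_n = 590.4 + 1.0 × 410 × 300 / 1000 = 713.4 kN.
Allowable strength R_n/Ω = 713.4 / 2 = 357 kN.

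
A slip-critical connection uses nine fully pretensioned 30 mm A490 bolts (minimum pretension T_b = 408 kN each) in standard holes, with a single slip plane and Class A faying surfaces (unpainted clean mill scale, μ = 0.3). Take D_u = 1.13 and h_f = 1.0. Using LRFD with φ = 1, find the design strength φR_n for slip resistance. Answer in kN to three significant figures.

1240 kN

R_n = μ · D_u · h_f · T_b · n_s · n_b = 0.3 × 1.13 × 1.0 × 408 × 1 × 9 = 1245 kN.
Design strength φR_n = 1 × 1245 = 1240 kN.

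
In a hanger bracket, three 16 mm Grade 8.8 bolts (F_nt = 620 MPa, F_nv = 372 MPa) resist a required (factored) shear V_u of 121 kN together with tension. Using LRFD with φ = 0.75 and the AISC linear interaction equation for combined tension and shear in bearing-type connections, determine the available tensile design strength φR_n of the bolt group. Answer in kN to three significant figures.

A_b = π·16²/4 = 201.1 mm²; f_rv = 121 × 1000 / (3 × 201.1) = 200.6 MPa.
F'_nt = 1.3 F_nt − (F_nt / φF_nv) f_rv = 1.3·620 − (620/(0.75·372))·200.6 = 360.2 MPa, capped at F_nt → F'_nt = 360.2 MPa.
R_n = F'_nt · A_b · n = 360.2 × 201.1 × 3 / 1000 = 217.3 kN.
Design strength φR_n = 0.75 × 217.3 = 163 kN.

163 kN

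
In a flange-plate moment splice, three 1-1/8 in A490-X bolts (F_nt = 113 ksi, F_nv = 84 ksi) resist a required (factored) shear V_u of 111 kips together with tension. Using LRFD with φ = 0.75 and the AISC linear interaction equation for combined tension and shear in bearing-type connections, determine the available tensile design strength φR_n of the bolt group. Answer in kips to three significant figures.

179 kips

A_b = π·1.125²/4 = 0.994 in²; f_rv = 111 / (3 × 0.994) = 37.22 ksi.
F'_nt = 1.3 F_nt − (F_nt / φF_nv) f_rv = 1.3·113 − (113/(0.75·84))·37.22 = 80.14 ksi, capped at F_nt → F'_nt = 80.14 ksi.
R_n = F'_nt · A_b · n = 80.14 × 0.994 × 3 = 239 kips.
Design strength φR_n = 0.75 × 239 = 179 kips.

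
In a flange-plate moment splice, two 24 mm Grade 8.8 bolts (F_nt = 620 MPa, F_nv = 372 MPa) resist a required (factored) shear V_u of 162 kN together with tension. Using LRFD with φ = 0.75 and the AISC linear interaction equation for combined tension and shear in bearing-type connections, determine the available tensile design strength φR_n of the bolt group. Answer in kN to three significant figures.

277 kN

A_b = π·24²/4 = 452.4 mm²; f_rv = 162 × 1000 / (2 × 452.4) = 179 MPa.
F'_nt = 1.3 F_nt − (F_nt / φF_nv) f_rv = 1.3·620 − (620/(0.75·372))·179 = 408.1 MPa, capped at F_nt → F'_nt = 408.1 MPa.
R_n = F'_nt · A_b · n = 408.1 × 452.4 × 2 / 1000 = 369.3 kN.
Design strength φR_n = 0.75 × 369.3 = 277 kN.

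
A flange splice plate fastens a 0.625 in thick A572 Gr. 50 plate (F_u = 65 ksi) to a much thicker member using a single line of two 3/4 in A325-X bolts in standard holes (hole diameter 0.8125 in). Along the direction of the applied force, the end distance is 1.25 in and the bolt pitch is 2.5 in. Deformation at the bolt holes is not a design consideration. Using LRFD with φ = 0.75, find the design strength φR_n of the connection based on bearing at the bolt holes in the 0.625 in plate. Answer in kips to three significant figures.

107 kips

Per bolt r_n = 1.5 l_c t F_u ≤ 3.0 d t F_u; upper limit = 3.0 × 0.75 × 0.625 × 65 = 91.41 kips.
Edge bolt: l_c = 1.25 − 0.8125/2 = 0.8438 in → 1.5 × 0.8438 × 0.625 × 65 = 51.42 → r_n = 51.42 kips.
Interior bolts: l_c = 2.5 − 0.8125 = 1.688 in → 1.5 × 1.688 × 0.625 × 65 = 102.8 → r_n = 91.41 kips.
R_n = 1 × 51.42 + 1 × 91.41 = 142.8 kips.
Design strength φR_n = 0.75 × 142.8 = 107 kips.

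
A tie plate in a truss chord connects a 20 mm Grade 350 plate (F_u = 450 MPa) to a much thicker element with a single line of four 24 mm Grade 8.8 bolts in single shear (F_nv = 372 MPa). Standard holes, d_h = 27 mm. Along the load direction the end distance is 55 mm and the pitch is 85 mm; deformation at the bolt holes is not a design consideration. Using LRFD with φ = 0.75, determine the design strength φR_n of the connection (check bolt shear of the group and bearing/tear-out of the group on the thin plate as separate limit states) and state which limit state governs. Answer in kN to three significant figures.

Bolt shear: A_b = π·24²/4 = 452.4 mm²; R_n = 372 × 452.4 × 4 × 1 / 1000 = 673.2 kN → 0.75 × 673.2 = 505 kN.
Bearing (1.5 l_c t F_u ≤ 3.0 d t F_u): upper limit = 3.0·24·20·450 / 1000 = 648 kN.
  Edge l_c = 55 − 27/2 = 41.5 → r_n = 560.2 kN; interior l_c = 85 − 27 = 58 → r_n = 648 kN.
  R_n,bearing = 1·560.2 + 3·648 = 2504 kN → 0.75 × 2504 = 1880 kN.
Bolt shear governs: 505 kN.

505 kN (bolt shear governs)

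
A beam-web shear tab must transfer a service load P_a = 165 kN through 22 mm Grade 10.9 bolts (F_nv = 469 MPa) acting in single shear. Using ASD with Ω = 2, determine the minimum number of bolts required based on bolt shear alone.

2 bolts

A_b = π·22²/4 = 380.1 mm².
Per-bolt allowable strength R_n/Ω = 469 × 380.1 × 1 / 1000 / 2 = 89.14 kN.
n ≥ 165 / 89.14 = 1.851 → use 2 bolts.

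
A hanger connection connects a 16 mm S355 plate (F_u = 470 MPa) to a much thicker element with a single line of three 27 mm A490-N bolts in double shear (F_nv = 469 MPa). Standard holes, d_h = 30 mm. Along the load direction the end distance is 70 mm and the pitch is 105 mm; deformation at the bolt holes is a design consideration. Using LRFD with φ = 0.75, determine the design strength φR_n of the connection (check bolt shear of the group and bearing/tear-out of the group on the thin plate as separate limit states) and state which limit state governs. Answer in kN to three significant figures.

Bolt shear: A_b = π·27²/4 = 572.6 mm²; R_n = 469 × 572.6 × 3 × 2 / 1000 = 1611 kN → 0.75 × 1611 = 1210 kN.
Bearing (1.2 l_c t F_u ≤ 2.4 d t F_u): upper limit = 2.4·27·16·470 / 1000 = 487.3 kN.
  Edge l_c = 70 − 30/2 = 55 → r_n = 487.3 kN; interior l_c = 105 − 30 = 75 → r_n = 487.3 kN.
  R_n,bearing = 1·487.3 + 2·487.3 = 1462 kN → 0.75 × 1462 = 1100 kN.
Bearing governs: 1100 kN.

1100 kN (bearing governs)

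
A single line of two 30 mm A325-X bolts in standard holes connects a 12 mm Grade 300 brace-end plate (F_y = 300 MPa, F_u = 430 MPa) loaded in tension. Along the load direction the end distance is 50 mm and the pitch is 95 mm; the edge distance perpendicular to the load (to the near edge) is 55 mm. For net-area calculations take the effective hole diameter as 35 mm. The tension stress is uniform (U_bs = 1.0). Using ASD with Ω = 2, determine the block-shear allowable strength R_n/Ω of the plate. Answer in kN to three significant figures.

240 kN

Shear plane L_v = 50 + 1·95 = 145 mm; A_gv = 145 × 12 = 1740 mm².
A_nv = (145 − 1.5·35) × 12 = 1110 mm².
A_nt = (55 − 0.5·35) × 12 = 450 mm².
0.6 F_u A_nv = 286.4 kN; 0.6 F_y A_gv = 313.2 kN → shear rupture governs the shear term.
R_n = 286.4 + 1.0 × 430 × 450 / 1000 = 479.9 kN.
Allowable strength R_n/Ω = 479.9 / 2 = 240 kN.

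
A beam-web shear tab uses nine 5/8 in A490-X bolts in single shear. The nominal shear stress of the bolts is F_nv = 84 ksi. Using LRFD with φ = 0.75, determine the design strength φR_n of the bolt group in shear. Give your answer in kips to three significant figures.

174 kips

A_b = π × 0.625² / 4 = 0.3068 in².
R_n = F_nv · A_b · n · n_s = 84 × 0.3068 × 9 × 1 = 231.9 kips.
Design strength φR_n = 0.75 × 231.9 = 174 kips.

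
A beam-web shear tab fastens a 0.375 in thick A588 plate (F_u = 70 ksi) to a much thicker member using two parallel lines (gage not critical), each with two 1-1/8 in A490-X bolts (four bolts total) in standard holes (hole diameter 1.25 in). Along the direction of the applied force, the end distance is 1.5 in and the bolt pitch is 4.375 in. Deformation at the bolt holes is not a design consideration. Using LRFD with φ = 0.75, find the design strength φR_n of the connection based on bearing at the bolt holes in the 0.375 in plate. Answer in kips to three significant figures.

Per bolt r_n = 1.5 l_c t F_u ≤ 3.0 d t F_u; upper limit = 3.0 × 1.125 × 0.375 × 70 = 88.59 kips.
Edge bolt: l_c = 1.5 − 1.25/2 = 0.875 in → 1.5 × 0.875 × 0.375 × 70 = 34.45 → r_n = 34.45 kips.
Interior bolts: l_c = 4.375 − 1.25 = 3.125 in → 1.5 × 3.125 × 0.375 × 70 = 123 → r_n = 88.59 kips.
R_n = 2 × 34.45 + 2 × 88.59 = 246.1 kips.
Design strength φR_n = 0.75 × 246.1 = 185 kips.

185 kips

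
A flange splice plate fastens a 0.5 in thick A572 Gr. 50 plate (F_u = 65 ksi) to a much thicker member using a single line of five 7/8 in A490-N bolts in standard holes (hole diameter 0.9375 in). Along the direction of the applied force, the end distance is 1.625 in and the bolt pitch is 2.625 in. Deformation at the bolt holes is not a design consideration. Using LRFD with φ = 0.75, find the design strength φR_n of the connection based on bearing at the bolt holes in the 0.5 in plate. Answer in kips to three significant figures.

Per bolt r_n = 1.5 l_c t F_u ≤ 3.0 d t F_u; upper limit = 3.0 × 0.875 × 0.5 × 65 = 85.31 kips.
Edge bolt: l_c = 1.625 − 0.9375/2 = 1.156 in → 1.5 × 1.156 × 0.5 × 65 = 56.37 → r_n = 56.37 kips.
Interior bolts: l_c = 2.625 − 0.9375 = 1.688 in → 1.5 × 1.688 × 0.5 × 65 = 82.27 → r_n = 82.27 kips.
R_n = 1 × 56.37 + 4 × 82.27 = 385.4 kips.
Design strength φR_n = 0.75 × 385.4 = 289 kips.

289 kips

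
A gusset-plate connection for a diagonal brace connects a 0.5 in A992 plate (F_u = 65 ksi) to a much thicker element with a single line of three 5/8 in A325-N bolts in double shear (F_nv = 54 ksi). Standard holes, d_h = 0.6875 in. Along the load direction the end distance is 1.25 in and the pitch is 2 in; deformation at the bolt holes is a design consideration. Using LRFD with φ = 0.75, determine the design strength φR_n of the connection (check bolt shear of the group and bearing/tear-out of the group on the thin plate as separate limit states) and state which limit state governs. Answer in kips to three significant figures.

74.6 kips (bolt shear governs)

Bolt shear: A_b = π·0.625²/4 = 0.3068 in²; R_n = 54 × 0.3068 × 3 × 2 = 99.4 kips → 0.75 × 99.4 = 74.6 kips.
Bearing (1.2 l_c t F_u ≤ 2.4 d t F_u): upper limit = 2.4·0.625·0.5·65 = 48.75 kips.
  Edge l_c = 1.25 − 0.6875/2 = 0.9062 → r_n = 35.34 kips; interior l_c = 2 − 0.6875 = 1.312 → r_n = 48.75 kips.
  R_n,bearing = 1·35.34 + 2·48.75 = 132.8 kips → 0.75 × 132.8 = 99.6 kips.
Bolt shear governs: 74.6 kips.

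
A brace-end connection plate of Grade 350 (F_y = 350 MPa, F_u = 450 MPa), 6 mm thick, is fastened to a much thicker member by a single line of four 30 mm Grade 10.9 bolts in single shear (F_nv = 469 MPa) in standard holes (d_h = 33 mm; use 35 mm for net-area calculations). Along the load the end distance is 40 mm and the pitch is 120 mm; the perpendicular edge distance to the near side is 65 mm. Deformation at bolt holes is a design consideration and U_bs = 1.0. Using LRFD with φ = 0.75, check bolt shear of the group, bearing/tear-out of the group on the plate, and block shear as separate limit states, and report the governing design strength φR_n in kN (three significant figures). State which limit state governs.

433 kN (block shear governs)

Bolt shear: A_b = π·30²/4 = 706.9 mm²; R_n = 469 × 706.9 × 4 × 1 / 1000 = 1326 kN → 0.75 × 1326 = 995 kN.
Bearing: edge l_c = 23.5, r_n = 76.14 kN; interior l_c = 87, r_n = 194.4 kN; R_n = 76.14 + 3·194.4 = 659.3 kN → 495 kN.
Block shear: A_gv = 2400, A_nv = 1665, A_nt = 285 mm²; R_n = min(0.6F_uA_nv, 0.6F_yA_gv) + U_bs·F_u·A_nt = 577.8 kN → 433 kN.
Block shear governs: 433 kN.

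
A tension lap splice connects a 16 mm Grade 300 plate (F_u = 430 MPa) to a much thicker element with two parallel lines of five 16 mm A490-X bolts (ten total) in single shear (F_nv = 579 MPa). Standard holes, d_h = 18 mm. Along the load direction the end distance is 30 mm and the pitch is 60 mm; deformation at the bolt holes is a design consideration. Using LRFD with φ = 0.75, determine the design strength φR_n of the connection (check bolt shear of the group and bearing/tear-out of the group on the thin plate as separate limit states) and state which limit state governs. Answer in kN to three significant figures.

Bolt shear: A_b = π·16²/4 = 201.1 mm²; R_n = 579 × 201.1 × 10 × 1 / 1000 = 1164 kN → 0.75 × 1164 = 873 kN.
Bearing (1.2 l_c t F_u ≤ 2.4 d t F_u): upper limit = 2.4·16·16·430 / 1000 = 264.2 kN.
  Edge l_c = 30 − 18/2 = 21 → r_n = 173.4 kN; interior l_c = 60 − 18 = 42 → r_n = 264.2 kN.
  R_n,bearing = 2·173.4 + 8·264.2 = 2460 kN → 0.75 × 2460 = 1850 kN.
Bolt shear governs: 873 kN.

873 kN (bolt shear governs)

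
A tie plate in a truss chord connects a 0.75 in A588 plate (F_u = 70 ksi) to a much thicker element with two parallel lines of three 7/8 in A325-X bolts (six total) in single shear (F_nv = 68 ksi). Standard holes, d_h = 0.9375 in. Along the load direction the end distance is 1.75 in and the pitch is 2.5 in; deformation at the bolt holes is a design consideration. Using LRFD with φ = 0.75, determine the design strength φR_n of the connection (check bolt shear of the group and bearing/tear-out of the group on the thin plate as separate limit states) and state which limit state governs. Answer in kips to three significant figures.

184 kips (bolt shear governs)

Bolt shear: A_b = π·0.875²/4 = 0.6013 in²; R_n = 68 × 0.6013 × 6 × 1 = 245.3 kips → 0.75 × 245.3 = 184 kips.
Bearing (1.2 l_c t F_u ≤ 2.4 d t F_u): upper limit = 2.4·0.875·0.75·70 = 110.3 kips.
  Edge l_c = 1.75 − 0.9375/2 = 1.281 → r_n = 80.72 kips; interior l_c = 2.5 − 0.9375 = 1.562 → r_n = 98.44 kips.
  R_n,bearing = 2·80.72 + 4·98.44 = 555.2 kips → 0.75 × 555.2 = 416 kips.
Bolt shear governs: 184 kips.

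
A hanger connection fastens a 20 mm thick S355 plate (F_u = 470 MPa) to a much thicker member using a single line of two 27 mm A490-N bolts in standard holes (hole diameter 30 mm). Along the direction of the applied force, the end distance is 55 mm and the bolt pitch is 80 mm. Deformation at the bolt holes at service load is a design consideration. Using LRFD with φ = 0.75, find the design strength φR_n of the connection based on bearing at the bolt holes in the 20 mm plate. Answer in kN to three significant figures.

761 kN

Per bolt r_n = 1.2 l_c t F_u ≤ 2.4 d t F_u; upper limit = 2.4 × 27 × 20 × 470 / 1000 = 609.1 kN.
Edge bolt: l_c = 55 − 30/2 = 40 mm → 1.2 × 40 × 20 × 470 / 1000 = 451.2 → r_n = 451.2 kN.
Interior bolts: l_c = 80 − 30 = 50 mm → 1.2 × 50 × 20 × 470 / 1000 = 564 → r_n = 564 kN.
R_n = 1 × 451.2 + 1 × 564 = 1015 kN.
Design strength φR_n = 0.75 × 1015 = 761 kN.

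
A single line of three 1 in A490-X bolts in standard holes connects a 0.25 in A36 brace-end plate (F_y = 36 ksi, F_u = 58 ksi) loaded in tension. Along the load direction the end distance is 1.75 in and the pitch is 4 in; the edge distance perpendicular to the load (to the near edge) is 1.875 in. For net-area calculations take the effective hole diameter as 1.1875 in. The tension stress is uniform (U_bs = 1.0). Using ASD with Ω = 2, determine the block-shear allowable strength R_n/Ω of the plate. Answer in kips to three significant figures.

Shear plane L_v = 1.75 + 2·4 = 9.75 in; A_gv = 9.75 × 0.25 = 2.438 in².
A_nv = (9.75 − 2.5·1.1875) × 0.25 = 1.695 in².
A_nt = (1.875 − 0.5·1.1875) × 0.25 = 0.3203 in².
0.6 F_u A_nv = 59 kips; 0.6 F_y A_gv = 52.65 kips → shear yielding governs the shear term.
R_n = 52.65 + 1.0 × 58 × 0.3203 = 71.23 kips.
Allowable strength R_n/Ω = 71.23 / 2 = 35.6 kips.

35.6 kips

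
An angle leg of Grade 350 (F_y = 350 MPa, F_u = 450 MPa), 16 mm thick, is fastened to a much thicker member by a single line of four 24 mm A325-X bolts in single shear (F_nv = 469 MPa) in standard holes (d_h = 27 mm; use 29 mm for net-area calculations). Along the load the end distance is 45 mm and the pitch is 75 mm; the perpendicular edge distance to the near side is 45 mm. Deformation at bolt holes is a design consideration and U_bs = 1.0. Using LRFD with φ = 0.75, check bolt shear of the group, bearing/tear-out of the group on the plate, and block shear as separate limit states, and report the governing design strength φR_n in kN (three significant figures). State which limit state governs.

637 kN (bolt shear governs)

Bolt shear: A_b = π·24²/4 = 452.4 mm²; R_n = 469 × 452.4 × 4 × 1 / 1000 = 848.7 kN → 0.75 × 848.7 = 637 kN.
Bearing: edge l_c = 31.5, r_n = 272.2 kN; interior l_c = 48, r_n = 414.7 kN; R_n = 272.2 + 3·414.7 = 1516 kN → 1140 kN.
Block shear: A_gv = 4320, A_nv = 2696, A_nt = 488 mm²; R_n = min(0.6F_uA_nv, 0.6F_yA_gv) + U_bs·F_u·A_nt = 947.5 kN → 711 kN.
Bolt shear governs: 637 kN.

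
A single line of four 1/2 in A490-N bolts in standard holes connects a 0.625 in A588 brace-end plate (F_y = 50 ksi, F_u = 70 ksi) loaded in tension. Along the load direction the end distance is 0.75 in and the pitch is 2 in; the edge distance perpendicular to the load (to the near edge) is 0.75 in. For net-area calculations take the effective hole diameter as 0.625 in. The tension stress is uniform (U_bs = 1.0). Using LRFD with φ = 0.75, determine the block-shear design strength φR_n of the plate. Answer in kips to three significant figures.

Shear plane L_v = 0.75 + 3·2 = 6.75 in; A_gv = 6.75 × 0.625 = 4.219 in².
A_nv = (6.75 − 3.5·0.625) × 0.625 = 2.852 in².
A_nt = (0.75 − 0.5·0.625) × 0.625 = 0.2734 in².
0.6 F_u A_nv = 119.8 kips; 0.6 F_y A_gv = 126.6 kips → shear rupture governs the shear term.
R_n = 119.8 + 1.0 × 70 × 0.2734 = 138.9 kips.
Design strength φR_n = 0.75 × 138.9 = 104 kips.

104 kips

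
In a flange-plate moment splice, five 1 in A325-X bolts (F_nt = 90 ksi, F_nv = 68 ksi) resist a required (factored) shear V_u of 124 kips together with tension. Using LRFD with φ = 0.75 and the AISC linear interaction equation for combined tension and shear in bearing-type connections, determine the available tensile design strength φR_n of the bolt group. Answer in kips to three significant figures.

180 kips

A_b = π·1²/4 = 0.7854 in²; f_rv = 124 / (5 × 0.7854) = 31.58 ksi.
F'_nt = 1.3 F_nt − (F_nt / φF_nv) f_rv = 1.3·90 − (90/(0.75·68))·31.58 = 61.28 ksi, capped at F_nt → F'_nt = 61.28 ksi.
R_n = F'_nt · A_b · n = 61.28 × 0.7854 × 5 = 240.6 kips.
Design strength φR_n = 0.75 × 240.6 = 180 kips.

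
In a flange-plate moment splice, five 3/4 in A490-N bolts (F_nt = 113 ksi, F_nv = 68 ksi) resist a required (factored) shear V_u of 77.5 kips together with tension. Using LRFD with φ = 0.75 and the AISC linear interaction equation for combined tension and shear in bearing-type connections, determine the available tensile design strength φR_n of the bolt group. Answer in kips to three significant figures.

A_b = π·0.75²/4 = 0.4418 in²; f_rv = 77.5 / (5 × 0.4418) = 35.08 ksi.
F'_nt = 1.3 F_nt − (F_nt / φF_nv) f_rv = 1.3·113 − (113/(0.75·68))·35.08 = 69.16 ksi, capped at F_nt → F'_nt = 69.16 ksi.
R_n = F'_nt · A_b · n = 69.16 × 0.4418 × 5 = 152.8 kips.
Design strength φR_n = 0.75 × 152.8 = 115 kips.

115 kips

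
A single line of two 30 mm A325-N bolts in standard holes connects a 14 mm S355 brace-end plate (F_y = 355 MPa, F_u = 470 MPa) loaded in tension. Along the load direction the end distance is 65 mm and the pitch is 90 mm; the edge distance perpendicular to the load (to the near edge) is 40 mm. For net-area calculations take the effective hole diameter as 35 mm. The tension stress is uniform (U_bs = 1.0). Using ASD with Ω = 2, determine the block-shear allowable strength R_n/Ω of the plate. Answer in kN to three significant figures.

Shear plane L_v = 65 + 1·90 = 155 mm; A_gv = 155 × 14 = 2170 mm².
A_nv = (155 − 1.5·35) × 14 = 1435 mm².
A_nt = (40 − 0.5·35) × 14 = 315 mm².
0.6 F_u A_nv = 404.7 kN; 0.6 F_y A_gv = 462.2 kN → shear rupture governs the shear term.
R_n = 404.7 + 1.0 × 470 × 315 / 1000 = 552.7 kN.
Allowable strength R_n/Ω = 552.7 / 2 = 276 kN.

276 kN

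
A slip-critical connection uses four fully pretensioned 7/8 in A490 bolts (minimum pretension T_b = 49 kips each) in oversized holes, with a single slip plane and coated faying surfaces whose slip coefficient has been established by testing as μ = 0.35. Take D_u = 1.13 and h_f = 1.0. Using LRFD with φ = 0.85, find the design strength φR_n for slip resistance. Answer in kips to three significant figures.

65.9 kips

R_n = μ · D_u · h_f · T_b · n_s · n_b = 0.35 × 1.13 × 1.0 × 49 × 1 × 4 = 77.52 kips.
Design strength φR_n = 0.85 × 77.52 = 65.9 kips.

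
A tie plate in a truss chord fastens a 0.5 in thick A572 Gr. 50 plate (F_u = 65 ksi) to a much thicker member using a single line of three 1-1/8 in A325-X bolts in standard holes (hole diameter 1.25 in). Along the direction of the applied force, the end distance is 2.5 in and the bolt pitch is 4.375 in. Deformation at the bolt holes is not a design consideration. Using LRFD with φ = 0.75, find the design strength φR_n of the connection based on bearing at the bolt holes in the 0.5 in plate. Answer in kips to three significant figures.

233 kips

Per bolt r_n = 1.5 l_c t F_u ≤ 3.0 d t F_u; upper limit = 3.0 × 1.125 × 0.5 × 65 = 109.7 kips.
Edge bolt: l_c = 2.5 − 1.25/2 = 1.875 in → 1.5 × 1.875 × 0.5 × 65 = 91.41 → r_n = 91.41 kips.
Interior bolts: l_c = 4.375 − 1.25 = 3.125 in → 1.5 × 3.125 × 0.5 × 65 = 152.3 → r_n = 109.7 kips.
R_n = 1 × 91.41 + 2 × 109.7 = 310.8 kips.
Design strength φR_n = 0.75 × 310.8 = 233 kips.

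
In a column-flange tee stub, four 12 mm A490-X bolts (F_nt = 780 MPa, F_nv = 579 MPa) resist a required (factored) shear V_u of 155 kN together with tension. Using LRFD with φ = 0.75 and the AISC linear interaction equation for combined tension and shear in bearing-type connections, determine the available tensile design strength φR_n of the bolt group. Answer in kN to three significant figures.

A_b = π·12²/4 = 113.1 mm²; f_rv = 155 × 1000 / (4 × 113.1) = 342.6 MPa.
F'_nt = 1.3 F_nt − (F_nt / φF_nv) f_rv = 1.3·780 − (780/(0.75·579))·342.6 = 398.6 MPa, capped at F_nt → F'_nt = 398.6 MPa.
R_n = F'_nt · A_b · n = 398.6 × 113.1 × 4 / 1000 = 180.3 kN.
Design strength φR_n = 0.75 × 180.3 = 135 kN.

135 kN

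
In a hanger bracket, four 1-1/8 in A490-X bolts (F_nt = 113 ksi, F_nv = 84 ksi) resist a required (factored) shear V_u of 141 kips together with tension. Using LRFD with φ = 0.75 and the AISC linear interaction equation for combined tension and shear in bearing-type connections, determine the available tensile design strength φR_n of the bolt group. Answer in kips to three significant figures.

A_b = π·1.125²/4 = 0.994 in²; f_rv = 141 / (4 × 0.994) = 35.46 ksi.
F'_nt = 1.3 F_nt − (F_nt / φF_nv) f_rv = 1.3·113 − (113/(0.75·84))·35.46 = 83.29 ksi, capped at F_nt → F'_nt = 83.29 ksi.
R_n = F'_nt · A_b · n = 83.29 × 0.994 × 4 = 331.2 kips.
Design strength φR_n = 0.75 × 331.2 = 248 kips.

248 kips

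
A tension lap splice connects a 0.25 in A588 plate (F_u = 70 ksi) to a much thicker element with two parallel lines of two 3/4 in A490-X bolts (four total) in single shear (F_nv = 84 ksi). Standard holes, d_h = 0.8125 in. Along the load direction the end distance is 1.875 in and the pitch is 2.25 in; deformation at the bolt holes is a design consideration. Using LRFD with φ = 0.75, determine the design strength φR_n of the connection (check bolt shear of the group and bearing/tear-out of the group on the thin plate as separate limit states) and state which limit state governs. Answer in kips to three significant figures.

91.5 kips (bearing governs)

Bolt shear: A_b = π·0.75²/4 = 0.4418 in²; R_n = 84 × 0.4418 × 4 × 1 = 148.4 kips → 0.75 × 148.4 = 111 kips.
Bearing (1.2 l_c t F_u ≤ 2.4 d t F_u): upper limit = 2.4·0.75·0.25·70 = 31.5 kips.
  Edge l_c = 1.875 − 0.8125/2 = 1.469 → r_n = 30.84 kips; interior l_c = 2.25 − 0.8125 = 1.438 → r_n = 30.19 kips.
  R_n,bearing = 2·30.84 + 2·30.19 = 122.1 kips → 0.75 × 122.1 = 91.5 kips.
Bearing governs: 91.5 kips.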